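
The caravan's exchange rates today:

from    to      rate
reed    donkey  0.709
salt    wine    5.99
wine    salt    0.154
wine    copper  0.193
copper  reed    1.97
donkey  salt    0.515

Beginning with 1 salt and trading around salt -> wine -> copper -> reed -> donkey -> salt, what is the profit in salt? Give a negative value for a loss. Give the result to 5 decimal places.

-0.16842

1 salt × 5.99 = 5.99 wine
5.99 wine × 0.193 = 1.15607 copper
1.15607 copper × 1.97 = 2.2774579 reed
2.2774579 reed × 0.709 = 1.6147176511 donkey
1.6147176511 donkey × 0.515 = 0.8315795903165 salt
Net change: 0.8315795903165 − 1 = -0.1684204096835 salt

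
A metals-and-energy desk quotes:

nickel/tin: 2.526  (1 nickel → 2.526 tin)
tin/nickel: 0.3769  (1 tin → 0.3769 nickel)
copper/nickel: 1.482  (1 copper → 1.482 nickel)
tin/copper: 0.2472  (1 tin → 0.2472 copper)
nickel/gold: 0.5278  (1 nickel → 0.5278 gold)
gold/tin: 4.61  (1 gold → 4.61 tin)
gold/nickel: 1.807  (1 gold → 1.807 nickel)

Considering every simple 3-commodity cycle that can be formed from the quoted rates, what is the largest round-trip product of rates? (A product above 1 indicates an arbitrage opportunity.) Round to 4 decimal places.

nickel→tin→copper→nickel: 2.526 × 0.2472 × 1.482 = 0.92540
nickel→gold→tin→nickel: 0.5278 × 4.61 × 0.3769 = 0.91706
Maximum is nickel→tin→copper→nickel at 0.9254; no arbitrage — every cycle loses value.

0.9254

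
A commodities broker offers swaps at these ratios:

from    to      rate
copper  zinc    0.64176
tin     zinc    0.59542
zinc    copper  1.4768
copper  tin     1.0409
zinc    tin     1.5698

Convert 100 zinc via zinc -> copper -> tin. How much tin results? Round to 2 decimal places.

153.72

100 zinc × 1.4768 = 147.68 copper
147.68 copper × 1.0409 = 153.720112 tin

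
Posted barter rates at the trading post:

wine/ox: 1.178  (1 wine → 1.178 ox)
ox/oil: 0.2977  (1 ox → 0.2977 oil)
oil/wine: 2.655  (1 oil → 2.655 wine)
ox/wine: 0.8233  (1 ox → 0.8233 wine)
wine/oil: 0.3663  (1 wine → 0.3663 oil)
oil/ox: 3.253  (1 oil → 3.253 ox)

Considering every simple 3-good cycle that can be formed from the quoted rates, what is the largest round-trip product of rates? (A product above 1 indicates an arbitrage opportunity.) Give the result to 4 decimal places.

oil→ox→wine→oil: 3.253 × 0.8233 × 0.3663 = 0.98102
oil→wine→ox→oil: 2.655 × 1.178 × 0.2977 = 0.93108
Maximum is oil→ox→wine→oil at 0.9810; no arbitrage — every cycle loses value.

0.9810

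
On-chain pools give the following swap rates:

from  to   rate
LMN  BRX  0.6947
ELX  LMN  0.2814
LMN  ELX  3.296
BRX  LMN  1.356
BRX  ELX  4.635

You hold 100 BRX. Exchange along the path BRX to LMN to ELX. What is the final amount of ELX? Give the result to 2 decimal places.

446.94

100 BRX × 1.356 = 135.6 LMN
135.6 LMN × 3.296 = 446.9376 ELX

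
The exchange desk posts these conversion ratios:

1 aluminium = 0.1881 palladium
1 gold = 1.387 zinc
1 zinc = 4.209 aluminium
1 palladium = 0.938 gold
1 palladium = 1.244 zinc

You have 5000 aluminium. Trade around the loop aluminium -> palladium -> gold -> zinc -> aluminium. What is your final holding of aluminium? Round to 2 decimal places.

5000 aluminium × 0.1881 = 940.5 palladium
940.5 palladium × 0.938 = 882.189 gold
882.189 gold × 1.387 = 1223.596143 zinc
1223.596143 zinc × 4.209 = 5150.116165887 aluminium

5150.12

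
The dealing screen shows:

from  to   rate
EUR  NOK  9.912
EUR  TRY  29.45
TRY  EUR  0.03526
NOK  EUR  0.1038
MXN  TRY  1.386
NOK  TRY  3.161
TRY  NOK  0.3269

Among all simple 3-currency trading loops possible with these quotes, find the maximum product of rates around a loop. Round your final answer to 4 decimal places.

1.1048

EUR→NOK→TRY→EUR: 9.912 × 3.161 × 0.03526 = 1.10476
EUR→TRY→NOK→EUR: 29.45 × 0.3269 × 0.1038 = 0.99930
Maximum is EUR→NOK→TRY→EUR at 1.1048; arbitrage exists.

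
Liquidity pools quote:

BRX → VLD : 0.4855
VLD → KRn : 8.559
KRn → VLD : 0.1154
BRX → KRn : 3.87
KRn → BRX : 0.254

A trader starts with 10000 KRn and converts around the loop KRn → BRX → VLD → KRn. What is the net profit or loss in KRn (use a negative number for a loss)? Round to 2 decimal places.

10000 KRn × 0.254 = 2540 BRX
2540 BRX × 0.4855 = 1233.17 VLD
1233.17 VLD × 8.559 = 10554.70203 KRn
Net change: 10554.70203 − 10000 = 554.70203 KRn

554.70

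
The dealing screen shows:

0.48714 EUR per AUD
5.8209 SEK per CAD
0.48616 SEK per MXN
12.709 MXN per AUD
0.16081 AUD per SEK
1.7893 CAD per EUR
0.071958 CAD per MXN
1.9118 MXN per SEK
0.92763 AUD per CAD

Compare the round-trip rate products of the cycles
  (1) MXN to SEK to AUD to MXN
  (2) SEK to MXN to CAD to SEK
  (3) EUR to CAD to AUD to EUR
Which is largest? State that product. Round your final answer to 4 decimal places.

0.9936

(1) 0.48616 × 0.16081 × 12.709 = 0.99358
(2) 1.9118 × 0.071958 × 5.8209 = 0.80078
(3) 1.7893 × 0.92763 × 0.48714 = 0.80856
Highest is cycle (1) at 0.9936 (≤1, no arbitrage).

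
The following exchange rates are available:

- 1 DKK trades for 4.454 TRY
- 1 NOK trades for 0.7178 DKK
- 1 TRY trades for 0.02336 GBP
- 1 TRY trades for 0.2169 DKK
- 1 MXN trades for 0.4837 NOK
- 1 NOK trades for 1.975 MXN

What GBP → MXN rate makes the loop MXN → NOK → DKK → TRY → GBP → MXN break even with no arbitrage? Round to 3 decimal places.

Known legs of the cycle: 0.4837 × 0.7178 × 4.454 × 0.02336 = 0.0361245622016384
For no arbitrage the full-cycle product must be 1, so the missing rate is 1 / 0.0361245622016384 ≈ 27.68200.

27.682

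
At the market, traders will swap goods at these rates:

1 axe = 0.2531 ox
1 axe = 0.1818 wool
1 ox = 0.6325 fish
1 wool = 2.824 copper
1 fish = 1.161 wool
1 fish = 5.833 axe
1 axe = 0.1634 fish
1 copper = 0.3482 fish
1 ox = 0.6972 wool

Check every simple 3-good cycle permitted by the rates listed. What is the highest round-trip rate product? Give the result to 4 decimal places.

1.1416

copper→fish→wool→copper: 0.3482 × 1.161 × 2.824 = 1.14163
ox→fish→axe→ox: 0.6325 × 5.833 × 0.2531 = 0.93378
Maximum is copper→fish→wool→copper at 1.1416; arbitrage exists.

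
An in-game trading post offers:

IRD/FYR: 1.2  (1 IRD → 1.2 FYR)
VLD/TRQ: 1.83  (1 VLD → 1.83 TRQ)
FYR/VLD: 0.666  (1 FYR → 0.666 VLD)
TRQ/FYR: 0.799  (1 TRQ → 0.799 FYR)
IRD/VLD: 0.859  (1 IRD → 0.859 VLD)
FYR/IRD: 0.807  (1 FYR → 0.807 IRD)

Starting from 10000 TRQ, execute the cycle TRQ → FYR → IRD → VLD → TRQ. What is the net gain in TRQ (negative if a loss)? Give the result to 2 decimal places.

10000 TRQ × 0.799 = 7990 FYR
7990 FYR × 0.807 = 6447.93 IRD
6447.93 IRD × 0.859 = 5538.77187 VLD
5538.77187 VLD × 1.83 = 10135.9525221 TRQ
Net change: 10135.9525221 − 10000 = 135.9525221 TRQ

135.95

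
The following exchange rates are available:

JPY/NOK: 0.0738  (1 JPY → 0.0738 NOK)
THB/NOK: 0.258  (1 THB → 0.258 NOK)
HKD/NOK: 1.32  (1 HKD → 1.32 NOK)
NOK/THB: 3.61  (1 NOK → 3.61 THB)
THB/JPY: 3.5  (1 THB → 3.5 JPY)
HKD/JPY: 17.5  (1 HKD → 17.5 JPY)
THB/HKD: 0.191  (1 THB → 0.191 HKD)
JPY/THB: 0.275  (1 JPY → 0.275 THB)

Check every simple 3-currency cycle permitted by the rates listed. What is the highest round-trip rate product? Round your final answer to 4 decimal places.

0.9325

THB→JPY→NOK→THB: 3.5 × 0.0738 × 3.61 = 0.93246
HKD→JPY→THB→HKD: 17.5 × 0.275 × 0.191 = 0.91919
HKD→NOK→THB→HKD: 1.32 × 3.61 × 0.191 = 0.91015
Maximum is THB→JPY→NOK→THB at 0.9325; no arbitrage — every cycle loses value.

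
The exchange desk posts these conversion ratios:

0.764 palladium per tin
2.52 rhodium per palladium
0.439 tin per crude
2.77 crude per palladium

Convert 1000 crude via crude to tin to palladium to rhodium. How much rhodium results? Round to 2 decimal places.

845.20

1000 crude × 0.439 = 439 tin
439 tin × 0.764 = 335.396 palladium
335.396 palladium × 2.52 = 845.19792 rhodium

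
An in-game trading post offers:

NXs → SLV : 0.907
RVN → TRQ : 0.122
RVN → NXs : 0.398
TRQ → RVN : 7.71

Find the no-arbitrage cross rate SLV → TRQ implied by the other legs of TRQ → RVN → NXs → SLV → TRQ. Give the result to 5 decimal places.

0.35930

Known legs of the cycle: 7.71 × 0.398 × 0.907 = 2.78320206
For no arbitrage the full-cycle product must be 1, so the missing rate is 1 / 2.78320206 ≈ 0.3592984.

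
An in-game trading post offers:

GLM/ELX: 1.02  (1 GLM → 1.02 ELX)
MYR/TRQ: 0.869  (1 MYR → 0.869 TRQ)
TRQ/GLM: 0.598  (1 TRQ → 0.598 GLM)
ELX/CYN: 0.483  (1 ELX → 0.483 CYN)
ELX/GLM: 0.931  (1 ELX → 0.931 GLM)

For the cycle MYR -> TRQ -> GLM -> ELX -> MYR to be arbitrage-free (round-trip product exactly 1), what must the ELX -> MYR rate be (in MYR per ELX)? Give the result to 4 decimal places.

1.8866

Known legs of the cycle: 0.869 × 0.598 × 1.02 = 0.53005524
For no arbitrage the full-cycle product must be 1, so the missing rate is 1 / 0.53005524 ≈ 1.886596.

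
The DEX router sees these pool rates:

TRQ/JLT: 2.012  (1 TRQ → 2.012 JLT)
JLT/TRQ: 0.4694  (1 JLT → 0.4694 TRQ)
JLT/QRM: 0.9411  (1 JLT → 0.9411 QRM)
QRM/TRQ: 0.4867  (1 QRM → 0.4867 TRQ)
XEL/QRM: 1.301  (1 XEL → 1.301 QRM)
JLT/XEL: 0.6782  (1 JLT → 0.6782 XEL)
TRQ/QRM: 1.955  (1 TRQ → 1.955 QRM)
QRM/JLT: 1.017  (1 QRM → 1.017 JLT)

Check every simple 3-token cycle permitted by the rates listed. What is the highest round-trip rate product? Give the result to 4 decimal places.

0.9333

QRM→JLT→TRQ→QRM: 1.017 × 0.4694 × 1.955 = 0.93328
QRM→TRQ→JLT→QRM: 0.4867 × 2.012 × 0.9411 = 0.92156
QRM→JLT→XEL→QRM: 1.017 × 0.6782 × 1.301 = 0.89734
Maximum is QRM→JLT→TRQ→QRM at 0.9333; no arbitrage — every cycle loses value.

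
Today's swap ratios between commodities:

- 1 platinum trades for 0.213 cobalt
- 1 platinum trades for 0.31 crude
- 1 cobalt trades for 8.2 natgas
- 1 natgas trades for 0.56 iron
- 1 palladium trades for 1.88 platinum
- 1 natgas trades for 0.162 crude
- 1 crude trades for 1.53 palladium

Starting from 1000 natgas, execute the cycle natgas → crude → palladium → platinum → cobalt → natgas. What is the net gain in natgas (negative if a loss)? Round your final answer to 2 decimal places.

-186.12

1000 natgas × 0.162 = 162 crude
162 crude × 1.53 = 247.86 palladium
247.86 palladium × 1.88 = 465.9768 platinum
465.9768 platinum × 0.213 = 99.2530584 cobalt
99.2530584 cobalt × 8.2 = 813.87507888 natgas
Net change: 813.87507888 − 1000 = -186.12492112 natgas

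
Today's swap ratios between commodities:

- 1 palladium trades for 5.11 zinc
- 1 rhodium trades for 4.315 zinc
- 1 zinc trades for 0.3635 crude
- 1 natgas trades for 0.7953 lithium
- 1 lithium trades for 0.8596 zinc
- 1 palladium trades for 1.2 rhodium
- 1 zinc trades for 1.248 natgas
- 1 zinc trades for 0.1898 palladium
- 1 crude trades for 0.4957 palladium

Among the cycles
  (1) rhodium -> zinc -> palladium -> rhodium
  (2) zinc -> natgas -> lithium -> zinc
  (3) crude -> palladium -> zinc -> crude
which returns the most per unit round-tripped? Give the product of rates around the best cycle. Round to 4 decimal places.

0.9828

(1) 4.315 × 0.1898 × 1.2 = 0.98278
(2) 1.248 × 0.7953 × 0.8596 = 0.85318
(3) 0.4957 × 5.11 × 0.3635 = 0.92076
Highest is cycle (1) at 0.9828 (≤1, no arbitrage).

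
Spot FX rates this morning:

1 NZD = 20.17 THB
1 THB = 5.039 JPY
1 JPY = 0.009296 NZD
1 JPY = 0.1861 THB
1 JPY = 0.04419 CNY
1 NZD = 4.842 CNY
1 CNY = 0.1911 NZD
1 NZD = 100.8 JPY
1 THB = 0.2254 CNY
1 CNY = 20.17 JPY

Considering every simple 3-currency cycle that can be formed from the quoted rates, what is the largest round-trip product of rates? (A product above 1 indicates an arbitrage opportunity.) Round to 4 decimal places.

THB→JPY→NZD→THB: 5.039 × 0.009296 × 20.17 = 0.94481
CNY→JPY→NZD→CNY: 20.17 × 0.009296 × 4.842 = 0.90788
CNY→NZD→THB→CNY: 0.1911 × 20.17 × 0.2254 = 0.86880
CNY→NZD→JPY→CNY: 0.1911 × 100.8 × 0.04419 = 0.85123
CNY→JPY→THB→CNY: 20.17 × 0.1861 × 0.2254 = 0.84607
Maximum is THB→JPY→NZD→THB at 0.9448; no arbitrage — every cycle loses value.

0.9448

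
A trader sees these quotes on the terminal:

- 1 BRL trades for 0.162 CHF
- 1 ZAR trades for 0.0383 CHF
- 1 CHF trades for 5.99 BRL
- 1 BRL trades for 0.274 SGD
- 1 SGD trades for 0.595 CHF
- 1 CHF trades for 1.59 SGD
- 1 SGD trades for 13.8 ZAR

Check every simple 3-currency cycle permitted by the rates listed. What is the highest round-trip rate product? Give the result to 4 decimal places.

0.9765

CHF→BRL→SGD→CHF: 5.99 × 0.274 × 0.595 = 0.97655
CHF→SGD→ZAR→CHF: 1.59 × 13.8 × 0.0383 = 0.84038
Maximum is CHF→BRL→SGD→CHF at 0.9765; no arbitrage — every cycle loses value.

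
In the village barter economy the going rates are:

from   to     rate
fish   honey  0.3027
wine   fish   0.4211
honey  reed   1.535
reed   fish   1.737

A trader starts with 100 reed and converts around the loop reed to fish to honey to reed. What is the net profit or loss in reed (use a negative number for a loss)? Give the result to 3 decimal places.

-19.291

100 reed × 1.737 = 173.7 fish
173.7 fish × 0.3027 = 52.57899 honey
52.57899 honey × 1.535 = 80.70874965 reed
Net change: 80.70874965 − 100 = -19.29125035 reed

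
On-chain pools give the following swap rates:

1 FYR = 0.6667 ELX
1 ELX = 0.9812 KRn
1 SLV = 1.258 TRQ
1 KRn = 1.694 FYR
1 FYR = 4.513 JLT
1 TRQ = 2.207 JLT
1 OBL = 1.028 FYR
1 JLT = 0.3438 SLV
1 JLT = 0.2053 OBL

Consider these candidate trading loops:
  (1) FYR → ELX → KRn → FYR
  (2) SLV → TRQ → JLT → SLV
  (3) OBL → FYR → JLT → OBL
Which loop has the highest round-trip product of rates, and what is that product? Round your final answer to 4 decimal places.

(1) 0.6667 × 0.9812 × 1.694 = 1.10816
(2) 1.258 × 2.207 × 0.3438 = 0.95453
(3) 1.028 × 4.513 × 0.2053 = 0.95246
Highest is cycle (1) at 1.1082 (>1, arbitrage).

1.1082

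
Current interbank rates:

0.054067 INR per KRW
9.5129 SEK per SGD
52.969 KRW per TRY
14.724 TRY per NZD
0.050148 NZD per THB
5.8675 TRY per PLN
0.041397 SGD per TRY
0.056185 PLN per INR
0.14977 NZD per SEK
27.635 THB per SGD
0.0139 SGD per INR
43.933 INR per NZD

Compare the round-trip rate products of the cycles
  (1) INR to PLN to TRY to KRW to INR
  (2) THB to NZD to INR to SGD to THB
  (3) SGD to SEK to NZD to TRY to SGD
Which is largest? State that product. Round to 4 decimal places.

(1) 0.056185 × 5.8675 × 52.969 × 0.054067 = 0.94412
(2) 0.050148 × 43.933 × 0.0139 × 27.635 = 0.84629
(3) 9.5129 × 0.14977 × 14.724 × 0.041397 = 0.86843
Highest is cycle (1) at 0.9441 (≤1, no arbitrage).

0.9441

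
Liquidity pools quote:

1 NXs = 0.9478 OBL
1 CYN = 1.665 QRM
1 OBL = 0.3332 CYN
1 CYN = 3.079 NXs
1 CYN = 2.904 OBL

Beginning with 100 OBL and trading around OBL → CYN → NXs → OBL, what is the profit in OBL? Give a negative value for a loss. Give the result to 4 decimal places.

100 OBL × 0.3332 = 33.32 CYN
33.32 CYN × 3.079 = 102.59228 NXs
102.59228 NXs × 0.9478 = 97.236962984 OBL
Net change: 97.236962984 − 100 = -2.763037016 OBL

-2.7630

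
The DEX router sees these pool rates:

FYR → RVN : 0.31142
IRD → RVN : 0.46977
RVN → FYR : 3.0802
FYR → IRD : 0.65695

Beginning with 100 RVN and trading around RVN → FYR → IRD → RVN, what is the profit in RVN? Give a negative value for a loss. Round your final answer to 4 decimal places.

-4.9403

100 RVN × 3.0802 = 308.02 FYR
308.02 FYR × 0.65695 = 202.353739 IRD
202.353739 IRD × 0.46977 = 95.05971597003 RVN
Net change: 95.05971597003 − 100 = -4.94028402997 RVN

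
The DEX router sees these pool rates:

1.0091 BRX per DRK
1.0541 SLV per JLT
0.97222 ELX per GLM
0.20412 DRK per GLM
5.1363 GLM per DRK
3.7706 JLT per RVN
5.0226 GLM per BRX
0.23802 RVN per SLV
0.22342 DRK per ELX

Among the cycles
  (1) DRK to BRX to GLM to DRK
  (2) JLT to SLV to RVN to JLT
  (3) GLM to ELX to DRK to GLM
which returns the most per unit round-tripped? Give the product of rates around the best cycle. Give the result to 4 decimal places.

1.1157

(1) 1.0091 × 5.0226 × 0.20412 = 1.03454
(2) 1.0541 × 0.23802 × 3.7706 = 0.94603
(3) 0.97222 × 0.22342 × 5.1363 = 1.11567
Highest is cycle (3) at 1.1157 (>1, arbitrage).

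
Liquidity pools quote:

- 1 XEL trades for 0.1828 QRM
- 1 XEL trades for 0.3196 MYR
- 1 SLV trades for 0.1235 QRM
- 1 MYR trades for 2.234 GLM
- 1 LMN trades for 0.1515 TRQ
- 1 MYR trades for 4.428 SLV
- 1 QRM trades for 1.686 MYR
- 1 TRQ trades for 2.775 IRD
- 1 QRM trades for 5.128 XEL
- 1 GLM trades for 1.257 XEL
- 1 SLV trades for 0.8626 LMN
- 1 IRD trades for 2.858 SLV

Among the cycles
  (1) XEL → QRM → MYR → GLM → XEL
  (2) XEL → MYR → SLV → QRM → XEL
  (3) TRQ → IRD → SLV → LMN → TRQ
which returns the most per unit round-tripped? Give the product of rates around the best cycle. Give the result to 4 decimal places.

(1) 0.1828 × 1.686 × 2.234 × 1.257 = 0.86547
(2) 0.3196 × 4.428 × 0.1235 × 5.128 = 0.89625
(3) 2.775 × 2.858 × 0.8626 × 0.1515 = 1.03645
Highest is cycle (3) at 1.0364 (>1, arbitrage).

1.0364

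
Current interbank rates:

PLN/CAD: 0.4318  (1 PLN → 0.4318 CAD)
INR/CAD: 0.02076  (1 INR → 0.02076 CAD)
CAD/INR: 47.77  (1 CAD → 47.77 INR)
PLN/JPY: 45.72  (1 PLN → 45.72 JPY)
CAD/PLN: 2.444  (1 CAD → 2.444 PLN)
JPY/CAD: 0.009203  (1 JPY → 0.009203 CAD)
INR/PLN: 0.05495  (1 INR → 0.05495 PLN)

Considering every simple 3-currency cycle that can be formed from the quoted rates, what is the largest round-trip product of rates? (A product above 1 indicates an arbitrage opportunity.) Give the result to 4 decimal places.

CAD→INR→PLN→CAD: 47.77 × 0.05495 × 0.4318 = 1.13346
CAD→PLN→JPY→CAD: 2.444 × 45.72 × 0.009203 = 1.02834
Maximum is CAD→INR→PLN→CAD at 1.1335; arbitrage exists.

1.1335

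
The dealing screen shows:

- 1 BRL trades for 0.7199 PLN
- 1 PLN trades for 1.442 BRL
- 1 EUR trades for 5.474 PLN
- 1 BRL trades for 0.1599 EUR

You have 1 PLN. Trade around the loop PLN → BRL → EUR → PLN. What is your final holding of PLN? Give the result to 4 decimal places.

1 PLN × 1.442 = 1.442 BRL
1.442 BRL × 0.1599 = 0.2305758 EUR
0.2305758 EUR × 5.474 = 1.2621719292 PLN

1.2622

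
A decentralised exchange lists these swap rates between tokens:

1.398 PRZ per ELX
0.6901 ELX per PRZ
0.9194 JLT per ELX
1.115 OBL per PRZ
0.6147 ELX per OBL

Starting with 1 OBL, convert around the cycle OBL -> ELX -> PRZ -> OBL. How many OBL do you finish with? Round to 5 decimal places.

1 OBL × 0.6147 = 0.6147 ELX
0.6147 ELX × 1.398 = 0.8593506 PRZ
0.8593506 PRZ × 1.115 = 0.958175919 OBL

0.95818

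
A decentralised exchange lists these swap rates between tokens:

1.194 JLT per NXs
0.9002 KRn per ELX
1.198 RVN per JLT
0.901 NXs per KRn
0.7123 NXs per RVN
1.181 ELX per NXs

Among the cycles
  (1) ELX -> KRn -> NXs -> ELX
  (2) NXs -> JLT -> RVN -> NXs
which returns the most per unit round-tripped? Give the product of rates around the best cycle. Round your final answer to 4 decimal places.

1.0189

(1) 0.9002 × 0.901 × 1.181 = 0.95789
(2) 1.194 × 1.198 × 0.7123 = 1.01888
Highest is cycle (2) at 1.0189 (>1, arbitrage).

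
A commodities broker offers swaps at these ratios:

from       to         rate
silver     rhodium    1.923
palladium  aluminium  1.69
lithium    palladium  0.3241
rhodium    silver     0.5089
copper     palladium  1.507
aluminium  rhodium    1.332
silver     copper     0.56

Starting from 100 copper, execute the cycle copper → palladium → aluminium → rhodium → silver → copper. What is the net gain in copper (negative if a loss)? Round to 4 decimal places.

-3.3227

100 copper × 1.507 = 150.7 palladium
150.7 palladium × 1.69 = 254.683 aluminium
254.683 aluminium × 1.332 = 339.237756 rhodium
339.237756 rhodium × 0.5089 = 172.6380940284 silver
172.6380940284 silver × 0.56 = 96.677332655904 copper
Net change: 96.677332655904 − 100 = -3.322667344096 copper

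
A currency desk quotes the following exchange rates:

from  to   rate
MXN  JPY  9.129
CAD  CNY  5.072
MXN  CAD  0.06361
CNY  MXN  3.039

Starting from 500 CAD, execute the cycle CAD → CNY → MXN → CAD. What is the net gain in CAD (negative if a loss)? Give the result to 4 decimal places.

-9.7638

500 CAD × 5.072 = 2536 CNY
2536 CNY × 3.039 = 7706.904 MXN
7706.904 MXN × 0.06361 = 490.23616344 CAD
Net change: 490.23616344 − 500 = -9.76383656 CAD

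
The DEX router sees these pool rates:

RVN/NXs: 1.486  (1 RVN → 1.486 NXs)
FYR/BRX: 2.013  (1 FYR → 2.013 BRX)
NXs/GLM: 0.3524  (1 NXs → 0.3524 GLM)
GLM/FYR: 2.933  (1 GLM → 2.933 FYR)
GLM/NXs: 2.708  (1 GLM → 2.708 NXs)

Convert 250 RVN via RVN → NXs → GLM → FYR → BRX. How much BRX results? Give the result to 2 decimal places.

772.95

250 RVN × 1.486 = 371.5 NXs
371.5 NXs × 0.3524 = 130.9166 GLM
130.9166 GLM × 2.933 = 383.9783878 FYR
383.9783878 FYR × 2.013 = 772.9484946414 BRX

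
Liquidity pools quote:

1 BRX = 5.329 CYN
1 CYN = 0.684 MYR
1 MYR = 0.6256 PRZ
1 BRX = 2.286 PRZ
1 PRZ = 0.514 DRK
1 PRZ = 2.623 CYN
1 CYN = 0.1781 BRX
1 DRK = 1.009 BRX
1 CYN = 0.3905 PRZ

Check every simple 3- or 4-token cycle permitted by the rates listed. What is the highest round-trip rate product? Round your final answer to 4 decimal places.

BRX→PRZ→DRK→BRX: 2.286 × 0.514 × 1.009 = 1.18558
PRZ→CYN→MYR→PRZ: 2.623 × 0.684 × 0.6256 = 1.12241
BRX→CYN→PRZ→DRK→BRX: 5.329 × 0.3905 × 0.514 × 1.009 = 1.07925
BRX→PRZ→CYN→BRX: 2.286 × 2.623 × 0.1781 = 1.06792
Maximum is BRX→PRZ→DRK→BRX at 1.1856; arbitrage exists.

1.1856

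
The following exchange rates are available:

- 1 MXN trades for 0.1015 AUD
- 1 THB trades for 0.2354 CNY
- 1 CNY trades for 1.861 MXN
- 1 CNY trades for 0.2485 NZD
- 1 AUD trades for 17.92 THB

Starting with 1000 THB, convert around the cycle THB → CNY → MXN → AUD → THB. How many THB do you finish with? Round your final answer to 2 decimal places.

796.81

1000 THB × 0.2354 = 235.4 CNY
235.4 CNY × 1.861 = 438.0794 MXN
438.0794 MXN × 0.1015 = 44.4650591 AUD
44.4650591 AUD × 17.92 = 796.813859072 THB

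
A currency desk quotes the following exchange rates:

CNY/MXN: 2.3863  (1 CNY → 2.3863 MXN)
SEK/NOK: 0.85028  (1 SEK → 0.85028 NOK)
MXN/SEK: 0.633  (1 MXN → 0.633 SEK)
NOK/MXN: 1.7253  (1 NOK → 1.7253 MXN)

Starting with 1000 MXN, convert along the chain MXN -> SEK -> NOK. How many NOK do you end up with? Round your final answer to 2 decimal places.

538.23

1000 MXN × 0.633 = 633 SEK
633 SEK × 0.85028 = 538.22724 NOK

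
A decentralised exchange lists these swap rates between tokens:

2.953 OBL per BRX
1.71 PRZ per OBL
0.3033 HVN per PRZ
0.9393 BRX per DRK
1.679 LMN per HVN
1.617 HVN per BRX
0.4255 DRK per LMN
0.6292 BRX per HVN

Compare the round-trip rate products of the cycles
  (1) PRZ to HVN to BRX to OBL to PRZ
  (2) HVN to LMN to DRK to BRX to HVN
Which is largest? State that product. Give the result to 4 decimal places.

1.0851

(1) 0.3033 × 0.6292 × 2.953 × 1.71 = 0.96365
(2) 1.679 × 0.4255 × 0.9393 × 1.617 = 1.08509
Highest is cycle (2) at 1.0851 (>1, arbitrage).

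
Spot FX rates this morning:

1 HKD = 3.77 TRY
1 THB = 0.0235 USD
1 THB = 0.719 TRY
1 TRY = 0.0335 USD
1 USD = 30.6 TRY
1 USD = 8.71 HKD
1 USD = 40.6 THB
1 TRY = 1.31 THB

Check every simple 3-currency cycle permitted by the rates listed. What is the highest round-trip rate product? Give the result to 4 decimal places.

1.1000

HKD→TRY→USD→HKD: 3.77 × 0.0335 × 8.71 = 1.10003
THB→TRY→USD→THB: 0.719 × 0.0335 × 40.6 = 0.97791
THB→USD→TRY→THB: 0.0235 × 30.6 × 1.31 = 0.94202
Maximum is HKD→TRY→USD→HKD at 1.1000; arbitrage exists.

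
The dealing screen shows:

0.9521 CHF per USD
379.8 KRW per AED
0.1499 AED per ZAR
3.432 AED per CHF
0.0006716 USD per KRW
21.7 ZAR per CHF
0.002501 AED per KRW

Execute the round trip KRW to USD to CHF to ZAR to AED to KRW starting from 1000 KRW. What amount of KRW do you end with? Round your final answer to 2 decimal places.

1000 KRW × 0.0006716 = 0.6716 USD
0.6716 USD × 0.9521 = 0.63943036 CHF
0.63943036 CHF × 21.7 = 13.875638812 ZAR
13.875638812 ZAR × 0.1499 = 2.0799582579188 AED
2.0799582579188 AED × 379.8 = 789.96814635756024 KRW

789.97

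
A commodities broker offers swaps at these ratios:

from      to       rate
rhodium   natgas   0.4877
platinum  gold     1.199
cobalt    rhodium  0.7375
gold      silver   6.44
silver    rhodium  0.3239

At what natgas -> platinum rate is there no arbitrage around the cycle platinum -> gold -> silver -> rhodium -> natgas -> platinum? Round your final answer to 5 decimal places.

0.81984

Known legs of the cycle: 1.199 × 6.44 × 0.3239 × 0.4877 = 1.2197441786068
For no arbitrage the full-cycle product must be 1, so the missing rate is 1 / 1.2197441786068 ≈ 0.8198440.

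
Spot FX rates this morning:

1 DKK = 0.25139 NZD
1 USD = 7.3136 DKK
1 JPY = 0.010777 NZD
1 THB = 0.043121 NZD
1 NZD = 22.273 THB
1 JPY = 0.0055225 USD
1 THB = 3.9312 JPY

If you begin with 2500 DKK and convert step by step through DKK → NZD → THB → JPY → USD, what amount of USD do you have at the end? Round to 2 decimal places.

2500 DKK × 0.25139 = 628.475 NZD
628.475 NZD × 22.273 = 13998.023675 THB
13998.023675 THB × 3.9312 = 55029.03067116 JPY
55029.03067116 JPY × 0.0055225 = 303.8978218814811 USD

303.90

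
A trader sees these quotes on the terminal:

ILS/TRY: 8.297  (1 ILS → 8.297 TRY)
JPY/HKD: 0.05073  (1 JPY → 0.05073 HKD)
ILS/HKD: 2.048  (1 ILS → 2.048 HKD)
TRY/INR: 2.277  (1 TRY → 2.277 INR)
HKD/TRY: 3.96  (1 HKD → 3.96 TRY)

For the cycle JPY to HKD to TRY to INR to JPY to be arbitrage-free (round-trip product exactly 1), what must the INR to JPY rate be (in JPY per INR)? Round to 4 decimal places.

Known legs of the cycle: 0.05073 × 3.96 × 2.277 = 0.4574283516
For no arbitrage the full-cycle product must be 1, so the missing rate is 1 / 0.4574283516 ≈ 2.186135.

2.1861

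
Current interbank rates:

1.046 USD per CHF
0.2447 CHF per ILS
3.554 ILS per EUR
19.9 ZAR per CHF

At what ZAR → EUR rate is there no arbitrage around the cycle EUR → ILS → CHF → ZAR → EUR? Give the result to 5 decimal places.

Known legs of the cycle: 3.554 × 0.2447 × 19.9 = 17.30630962
For no arbitrage the full-cycle product must be 1, so the missing rate is 1 / 17.30630962 ≈ 0.0577824.

0.05778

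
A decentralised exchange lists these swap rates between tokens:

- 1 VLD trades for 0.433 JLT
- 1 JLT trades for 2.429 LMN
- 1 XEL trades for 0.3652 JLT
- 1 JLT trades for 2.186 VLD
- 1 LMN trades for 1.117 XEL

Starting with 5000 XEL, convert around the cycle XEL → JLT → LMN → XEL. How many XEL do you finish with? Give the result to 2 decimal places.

5000 XEL × 0.3652 = 1826 JLT
1826 JLT × 2.429 = 4435.354 LMN
4435.354 LMN × 1.117 = 4954.290418 XEL

4954.29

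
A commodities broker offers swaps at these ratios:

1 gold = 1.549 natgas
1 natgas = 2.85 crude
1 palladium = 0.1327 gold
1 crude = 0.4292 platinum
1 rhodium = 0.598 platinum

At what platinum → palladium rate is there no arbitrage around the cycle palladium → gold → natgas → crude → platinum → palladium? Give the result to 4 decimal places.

3.9772

Known legs of the cycle: 0.1327 × 1.549 × 2.85 × 0.4292 = 0.251435684406
For no arbitrage the full-cycle product must be 1, so the missing rate is 1 / 0.251435684406 ≈ 3.977160.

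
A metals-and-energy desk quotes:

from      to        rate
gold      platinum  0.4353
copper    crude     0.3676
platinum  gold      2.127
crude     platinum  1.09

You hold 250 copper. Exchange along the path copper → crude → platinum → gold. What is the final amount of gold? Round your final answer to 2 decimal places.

250 copper × 0.3676 = 91.9 crude
91.9 crude × 1.09 = 100.171 platinum
100.171 platinum × 2.127 = 213.063717 gold

213.06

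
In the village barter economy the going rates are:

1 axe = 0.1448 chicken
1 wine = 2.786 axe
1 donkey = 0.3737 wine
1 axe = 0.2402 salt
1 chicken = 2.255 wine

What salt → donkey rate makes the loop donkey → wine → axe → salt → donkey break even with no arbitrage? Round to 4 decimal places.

3.9987

Known legs of the cycle: 0.3737 × 2.786 × 0.2402 = 0.25007899364
For no arbitrage the full-cycle product must be 1, so the missing rate is 1 / 0.25007899364 ≈ 3.998737.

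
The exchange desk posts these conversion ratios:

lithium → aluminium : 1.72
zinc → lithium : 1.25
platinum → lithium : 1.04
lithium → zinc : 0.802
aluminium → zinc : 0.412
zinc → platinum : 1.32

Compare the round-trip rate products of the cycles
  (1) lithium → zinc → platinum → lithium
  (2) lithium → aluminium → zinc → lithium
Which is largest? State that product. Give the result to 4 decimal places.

1.1010

(1) 0.802 × 1.32 × 1.04 = 1.10099
(2) 1.72 × 0.412 × 1.25 = 0.88580
Highest is cycle (1) at 1.1010 (>1, arbitrage).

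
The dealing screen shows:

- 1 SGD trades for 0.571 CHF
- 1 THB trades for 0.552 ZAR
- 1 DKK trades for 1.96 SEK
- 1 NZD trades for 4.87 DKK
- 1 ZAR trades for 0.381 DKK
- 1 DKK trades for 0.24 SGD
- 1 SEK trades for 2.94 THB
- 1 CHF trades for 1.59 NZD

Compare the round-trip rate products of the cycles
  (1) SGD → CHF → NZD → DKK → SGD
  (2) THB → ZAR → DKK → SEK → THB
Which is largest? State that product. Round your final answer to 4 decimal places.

1.2119

(1) 0.571 × 1.59 × 4.87 × 0.24 = 1.06114
(2) 0.552 × 0.381 × 1.96 × 2.94 = 1.21190
Highest is cycle (2) at 1.2119 (>1, arbitrage).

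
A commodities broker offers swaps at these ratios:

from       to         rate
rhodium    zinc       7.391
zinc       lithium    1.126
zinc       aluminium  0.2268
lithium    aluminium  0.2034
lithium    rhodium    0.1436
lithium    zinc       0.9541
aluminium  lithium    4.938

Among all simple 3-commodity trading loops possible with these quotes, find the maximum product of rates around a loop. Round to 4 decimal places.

lithium→rhodium→zinc→lithium: 0.1436 × 7.391 × 1.126 = 1.19508
aluminium→lithium→zinc→aluminium: 4.938 × 0.9541 × 0.2268 = 1.06853
Maximum is lithium→rhodium→zinc→lithium at 1.1951; arbitrage exists.

1.1951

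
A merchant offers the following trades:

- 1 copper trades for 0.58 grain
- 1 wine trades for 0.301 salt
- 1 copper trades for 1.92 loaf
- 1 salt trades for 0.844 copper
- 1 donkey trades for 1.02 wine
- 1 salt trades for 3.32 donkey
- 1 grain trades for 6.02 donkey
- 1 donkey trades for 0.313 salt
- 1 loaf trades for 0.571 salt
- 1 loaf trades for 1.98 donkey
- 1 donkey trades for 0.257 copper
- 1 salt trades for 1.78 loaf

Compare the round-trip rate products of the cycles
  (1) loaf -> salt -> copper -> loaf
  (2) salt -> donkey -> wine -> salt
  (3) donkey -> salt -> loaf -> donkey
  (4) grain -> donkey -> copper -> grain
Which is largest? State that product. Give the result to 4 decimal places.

(1) 0.571 × 0.844 × 1.92 = 0.92529
(2) 3.32 × 1.02 × 0.301 = 1.01931
(3) 0.313 × 1.78 × 1.98 = 1.10314
(4) 6.02 × 0.257 × 0.58 = 0.89734
Highest is cycle (3) at 1.1031 (>1, arbitrage).

1.1031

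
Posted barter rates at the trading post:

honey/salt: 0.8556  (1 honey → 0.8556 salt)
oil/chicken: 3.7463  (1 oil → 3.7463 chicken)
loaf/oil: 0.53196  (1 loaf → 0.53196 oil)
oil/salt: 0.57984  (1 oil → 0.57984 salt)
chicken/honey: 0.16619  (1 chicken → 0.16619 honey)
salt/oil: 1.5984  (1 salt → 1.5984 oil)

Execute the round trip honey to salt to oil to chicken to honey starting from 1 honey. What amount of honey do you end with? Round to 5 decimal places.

0.85146

1 honey × 0.8556 = 0.8556 salt
0.8556 salt × 1.5984 = 1.36759104 oil
1.36759104 oil × 3.7463 = 5.123406313152 chicken
5.123406313152 chicken × 0.16619 = 0.85145889518273088 honey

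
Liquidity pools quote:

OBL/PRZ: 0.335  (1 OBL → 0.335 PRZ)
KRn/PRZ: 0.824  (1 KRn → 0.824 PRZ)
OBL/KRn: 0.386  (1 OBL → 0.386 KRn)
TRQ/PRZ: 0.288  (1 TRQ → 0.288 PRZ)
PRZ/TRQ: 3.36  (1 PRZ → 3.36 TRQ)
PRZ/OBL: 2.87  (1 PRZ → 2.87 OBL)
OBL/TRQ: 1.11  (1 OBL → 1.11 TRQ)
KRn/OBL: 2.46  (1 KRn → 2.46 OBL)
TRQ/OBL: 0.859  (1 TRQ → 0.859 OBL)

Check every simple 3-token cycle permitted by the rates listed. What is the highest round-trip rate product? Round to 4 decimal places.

0.9669

PRZ→TRQ→OBL→PRZ: 3.36 × 0.859 × 0.335 = 0.96689
PRZ→OBL→TRQ→PRZ: 2.87 × 1.11 × 0.288 = 0.91748
PRZ→OBL→KRn→PRZ: 2.87 × 0.386 × 0.824 = 0.91284
Maximum is PRZ→TRQ→OBL→PRZ at 0.9669; no arbitrage — every cycle loses value.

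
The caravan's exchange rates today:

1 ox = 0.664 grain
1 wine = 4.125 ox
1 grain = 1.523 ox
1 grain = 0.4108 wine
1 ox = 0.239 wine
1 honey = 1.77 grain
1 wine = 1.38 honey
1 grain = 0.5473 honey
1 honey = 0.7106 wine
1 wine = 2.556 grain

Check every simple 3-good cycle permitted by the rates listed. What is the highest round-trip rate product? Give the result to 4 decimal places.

1.1252

grain→wine→ox→grain: 0.4108 × 4.125 × 0.664 = 1.12518
grain→wine→honey→grain: 0.4108 × 1.38 × 1.77 = 1.00342
grain→honey→wine→grain: 0.5473 × 0.7106 × 2.556 = 0.99406
grain→ox→wine→grain: 1.523 × 0.239 × 2.556 = 0.93038
Maximum is grain→wine→ox→grain at 1.1252; arbitrage exists.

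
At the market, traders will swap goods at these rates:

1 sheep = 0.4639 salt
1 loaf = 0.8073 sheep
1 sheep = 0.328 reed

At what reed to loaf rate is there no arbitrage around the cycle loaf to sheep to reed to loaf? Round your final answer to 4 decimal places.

3.7765

Known legs of the cycle: 0.8073 × 0.328 = 0.2647944
For no arbitrage the full-cycle product must be 1, so the missing rate is 1 / 0.2647944 ≈ 3.776515.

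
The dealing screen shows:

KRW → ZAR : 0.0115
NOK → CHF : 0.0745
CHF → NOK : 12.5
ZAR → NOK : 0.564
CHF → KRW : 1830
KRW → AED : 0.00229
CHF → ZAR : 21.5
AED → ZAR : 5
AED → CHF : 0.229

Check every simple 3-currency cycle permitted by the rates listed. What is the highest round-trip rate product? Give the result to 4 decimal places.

KRW→AED→CHF→KRW: 0.00229 × 0.229 × 1830 = 0.95967
ZAR→NOK→CHF→ZAR: 0.564 × 0.0745 × 21.5 = 0.90339
Maximum is KRW→AED→CHF→KRW at 0.9597; no arbitrage — every cycle loses value.

0.9597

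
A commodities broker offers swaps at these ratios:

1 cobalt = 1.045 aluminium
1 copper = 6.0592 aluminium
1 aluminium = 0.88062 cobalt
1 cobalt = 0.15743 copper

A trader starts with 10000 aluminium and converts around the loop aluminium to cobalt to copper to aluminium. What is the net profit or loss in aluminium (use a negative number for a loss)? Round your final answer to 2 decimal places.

10000 aluminium × 0.88062 = 8806.2 cobalt
8806.2 cobalt × 0.15743 = 1386.360066 copper
1386.360066 copper × 6.0592 = 8400.2329119072 aluminium
Net change: 8400.2329119072 − 10000 = -1599.7670880928 aluminium

-1599.77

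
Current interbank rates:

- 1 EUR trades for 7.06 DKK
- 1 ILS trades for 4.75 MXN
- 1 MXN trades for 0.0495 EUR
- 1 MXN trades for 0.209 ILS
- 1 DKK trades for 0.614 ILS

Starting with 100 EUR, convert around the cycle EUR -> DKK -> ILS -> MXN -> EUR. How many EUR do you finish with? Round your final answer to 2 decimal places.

101.92

100 EUR × 7.06 = 706 DKK
706 DKK × 0.614 = 433.484 ILS
433.484 ILS × 4.75 = 2059.049 MXN
2059.049 MXN × 0.0495 = 101.9229255 EUR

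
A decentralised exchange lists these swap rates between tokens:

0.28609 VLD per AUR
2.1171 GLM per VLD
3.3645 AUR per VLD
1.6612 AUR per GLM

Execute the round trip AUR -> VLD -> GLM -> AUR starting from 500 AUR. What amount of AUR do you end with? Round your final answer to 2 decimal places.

500 AUR × 0.28609 = 143.045 VLD
143.045 VLD × 2.1171 = 302.8405695 GLM
302.8405695 GLM × 1.6612 = 503.0787540534 AUR

503.08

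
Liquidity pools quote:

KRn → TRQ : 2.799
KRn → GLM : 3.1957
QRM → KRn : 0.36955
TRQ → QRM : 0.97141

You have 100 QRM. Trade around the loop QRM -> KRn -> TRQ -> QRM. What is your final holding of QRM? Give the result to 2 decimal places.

100 QRM × 0.36955 = 36.955 KRn
36.955 KRn × 2.799 = 103.437045 TRQ
103.437045 TRQ × 0.97141 = 100.47977988345 QRM

100.48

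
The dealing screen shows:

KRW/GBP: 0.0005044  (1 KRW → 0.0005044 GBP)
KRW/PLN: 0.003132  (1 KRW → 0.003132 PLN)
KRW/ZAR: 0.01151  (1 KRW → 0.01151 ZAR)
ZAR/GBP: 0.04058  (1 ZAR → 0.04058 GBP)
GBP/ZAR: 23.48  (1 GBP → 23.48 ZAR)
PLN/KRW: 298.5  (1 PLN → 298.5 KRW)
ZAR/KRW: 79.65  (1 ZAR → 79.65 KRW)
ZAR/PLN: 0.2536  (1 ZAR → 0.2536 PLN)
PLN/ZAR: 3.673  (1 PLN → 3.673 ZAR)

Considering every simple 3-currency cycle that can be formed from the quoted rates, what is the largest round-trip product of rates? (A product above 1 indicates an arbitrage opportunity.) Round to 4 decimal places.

0.9433

KRW→GBP→ZAR→KRW: 0.0005044 × 23.48 × 79.65 = 0.94332
PLN→ZAR→KRW→PLN: 3.673 × 79.65 × 0.003132 = 0.91628
PLN→KRW→ZAR→PLN: 298.5 × 0.01151 × 0.2536 = 0.87130
Maximum is KRW→GBP→ZAR→KRW at 0.9433; no arbitrage — every cycle loses value.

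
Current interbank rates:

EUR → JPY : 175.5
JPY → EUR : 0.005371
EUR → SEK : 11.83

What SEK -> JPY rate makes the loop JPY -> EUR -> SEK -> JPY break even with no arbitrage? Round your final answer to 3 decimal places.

15.738

Known legs of the cycle: 0.005371 × 11.83 = 0.06353893
For no arbitrage the full-cycle product must be 1, so the missing rate is 1 / 0.06353893 ≈ 15.73838.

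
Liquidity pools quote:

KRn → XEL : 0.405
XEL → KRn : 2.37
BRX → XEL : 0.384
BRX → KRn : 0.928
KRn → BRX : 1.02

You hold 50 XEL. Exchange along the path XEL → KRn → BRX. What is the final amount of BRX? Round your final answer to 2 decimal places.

120.87

50 XEL × 2.37 = 118.5 KRn
118.5 KRn × 1.02 = 120.87 BRX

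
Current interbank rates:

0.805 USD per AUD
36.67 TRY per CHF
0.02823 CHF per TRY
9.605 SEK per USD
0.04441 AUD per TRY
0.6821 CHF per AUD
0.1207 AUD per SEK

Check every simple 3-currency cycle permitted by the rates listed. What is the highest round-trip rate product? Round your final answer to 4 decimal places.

1.1108

AUD→CHF→TRY→AUD: 0.6821 × 36.67 × 0.04441 = 1.11081
AUD→USD→SEK→AUD: 0.805 × 9.605 × 0.1207 = 0.93326
Maximum is AUD→CHF→TRY→AUD at 1.1108; arbitrage exists.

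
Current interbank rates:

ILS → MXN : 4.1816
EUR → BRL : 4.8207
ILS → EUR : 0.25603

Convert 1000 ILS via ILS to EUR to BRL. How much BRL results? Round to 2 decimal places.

1000 ILS × 0.25603 = 256.03 EUR
256.03 EUR × 4.8207 = 1234.243821 BRL

1234.24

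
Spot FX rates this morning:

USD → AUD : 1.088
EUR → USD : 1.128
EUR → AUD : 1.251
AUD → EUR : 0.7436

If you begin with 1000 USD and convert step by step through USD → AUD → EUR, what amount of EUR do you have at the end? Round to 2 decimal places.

809.04

1000 USD × 1.088 = 1088 AUD
1088 AUD × 0.7436 = 809.0368 EUR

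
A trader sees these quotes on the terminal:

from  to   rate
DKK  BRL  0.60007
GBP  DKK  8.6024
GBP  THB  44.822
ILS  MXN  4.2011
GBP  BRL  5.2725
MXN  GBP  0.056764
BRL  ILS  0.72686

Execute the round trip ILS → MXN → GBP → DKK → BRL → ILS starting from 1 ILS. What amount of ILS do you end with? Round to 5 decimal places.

0.89476

1 ILS × 4.2011 = 4.2011 MXN
4.2011 MXN × 0.056764 = 0.2384712404 GBP
0.2384712404 GBP × 8.6024 = 2.05142499841696 DKK
2.05142499841696 DKK × 0.60007 = 1.2309985988000651872 BRL
1.2309985988000651872 BRL × 0.72686 = 0.894763641523815381968192 ILS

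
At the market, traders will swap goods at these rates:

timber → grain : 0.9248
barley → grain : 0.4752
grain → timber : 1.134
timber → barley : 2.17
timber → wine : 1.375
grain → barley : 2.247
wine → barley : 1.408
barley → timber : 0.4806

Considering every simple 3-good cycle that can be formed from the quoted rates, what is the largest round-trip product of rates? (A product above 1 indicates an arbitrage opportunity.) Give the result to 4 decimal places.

1.1694

grain→timber→barley→grain: 1.134 × 2.17 × 0.4752 = 1.16936
grain→barley→timber→grain: 2.247 × 0.4806 × 0.9248 = 0.99870
wine→barley→timber→wine: 1.408 × 0.4806 × 1.375 = 0.93044
Maximum is grain→timber→barley→grain at 1.1694; arbitrage exists.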